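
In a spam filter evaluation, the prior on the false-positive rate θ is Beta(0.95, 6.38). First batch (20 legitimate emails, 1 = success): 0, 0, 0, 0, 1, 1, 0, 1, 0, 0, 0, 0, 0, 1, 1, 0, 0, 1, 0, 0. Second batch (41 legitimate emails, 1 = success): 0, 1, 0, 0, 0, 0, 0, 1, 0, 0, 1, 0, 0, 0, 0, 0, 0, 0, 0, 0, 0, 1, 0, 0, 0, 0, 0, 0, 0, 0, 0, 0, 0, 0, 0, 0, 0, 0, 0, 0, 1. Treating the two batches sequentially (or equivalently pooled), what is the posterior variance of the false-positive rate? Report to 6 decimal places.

0.002081

The Beta prior is conjugate to a Binomial/Bernoulli likelihood; the update adds successes to α and failures to β.
After batch 1: Beta(0.95+6, 6.38+14) = Beta(6.95, 20.38).
After batch 2: Beta(6.95+5, 20.38+36) = Beta(11.95, 56.38).
Var = αβ/((α+β)²(α+β+1)) = 11.95·56.38/(68.33²·69.33) = 0.002081.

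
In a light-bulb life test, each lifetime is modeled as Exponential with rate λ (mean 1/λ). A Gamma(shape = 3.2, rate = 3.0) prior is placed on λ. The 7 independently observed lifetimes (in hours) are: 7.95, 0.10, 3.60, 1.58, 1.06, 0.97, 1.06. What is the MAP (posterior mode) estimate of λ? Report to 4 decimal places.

0.4762

With a Gamma(shape α, rate β) prior on the exponential rate λ, the posterior after n observations with total T = Σxᵢ is Gamma(α+n, β+T).
Sum of observations T = 16.32 hours; n = 7.
Posterior: Gamma(3.2+7, 3.0+16.32) = Gamma(10.2, 19.32).
Mode = (α−1)/β = 0.4762.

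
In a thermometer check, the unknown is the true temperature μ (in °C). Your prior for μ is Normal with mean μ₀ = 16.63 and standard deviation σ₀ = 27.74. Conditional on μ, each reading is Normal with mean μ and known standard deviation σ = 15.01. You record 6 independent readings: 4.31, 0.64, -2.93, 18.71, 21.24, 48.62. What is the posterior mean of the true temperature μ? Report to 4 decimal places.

For Normal data with known variance σ², a Normal(μ₀, σ₀²) prior on μ is conjugate. Posterior precision = 1/σ₀² + n/σ²; posterior mean is the precision-weighted average of μ₀ and x̄.
Σxᵢ = 4.31 + 0.64 + (-2.93) + 18.71 + 21.24 + 48.62 = 90.59, so n·x̄ = 90.59.
σ₀² = 27.74² = 769.5076, σ² = 15.01² = 225.3001; σ² + n·σ₀² = 225.3001 + 6·769.5076 = 4842.3457.
Posterior mean = (μ₀/σ₀² + n·x̄/σ²)/(1/σ₀² + n/σ²) = (σ²·μ₀ + σ₀²·n·x̄)/(σ² + n·σ₀²) = (225.3001·16.63 + 769.5076·90.59)/4842.3457 = 73456.434147/4842.3457 = 15.1696.

15.1696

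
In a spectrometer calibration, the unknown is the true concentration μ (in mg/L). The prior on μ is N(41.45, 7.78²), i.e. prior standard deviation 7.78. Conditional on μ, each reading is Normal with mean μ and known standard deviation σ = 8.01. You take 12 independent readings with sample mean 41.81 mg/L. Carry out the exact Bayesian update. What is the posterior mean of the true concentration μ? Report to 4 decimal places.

41.7808

For Normal data with known variance σ², a Normal(μ₀, σ₀²) prior on μ is conjugate. Posterior precision = 1/σ₀² + n/σ²; posterior mean is the precision-weighted average of μ₀ and x̄.
n·x̄ = 12·41.81 = 501.72.
σ₀² = 7.78² = 60.5284, σ² = 8.01² = 64.1601; σ² + n·σ₀² = 64.1601 + 12·60.5284 = 790.5009.
Posterior mean = (μ₀/σ₀² + n·x̄/σ²)/(1/σ₀² + n/σ²) = (σ²·μ₀ + σ₀²·n·x̄)/(σ² + n·σ₀²) = (64.1601·41.45 + 60.5284·501.72)/790.5009 = 33027.744993/790.5009 = 41.7808.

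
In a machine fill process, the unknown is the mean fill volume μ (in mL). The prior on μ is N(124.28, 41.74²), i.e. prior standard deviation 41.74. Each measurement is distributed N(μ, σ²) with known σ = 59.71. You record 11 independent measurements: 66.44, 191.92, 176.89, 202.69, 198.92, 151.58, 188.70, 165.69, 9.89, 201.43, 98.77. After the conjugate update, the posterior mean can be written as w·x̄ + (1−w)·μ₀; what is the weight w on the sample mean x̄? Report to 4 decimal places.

For Normal data with known variance σ², a Normal(μ₀, σ₀²) prior on μ is conjugate. Posterior precision = 1/σ₀² + n/σ²; posterior mean is the precision-weighted average of μ₀ and x̄.
σ₀² = 41.74² = 1742.2276, σ² = 59.71² = 3565.2841. Prior precision 1/σ₀² = 1/1742.2276; data precision n/σ² = 11/3565.2841.
w = (n/σ²)/(1/σ₀² + n/σ²) = n·σ₀²/(σ² + n·σ₀²) = 11·1742.2276/(3565.2841 + 11·1742.2276) = 19164.5036/22729.7877 = 0.8431.

0.8431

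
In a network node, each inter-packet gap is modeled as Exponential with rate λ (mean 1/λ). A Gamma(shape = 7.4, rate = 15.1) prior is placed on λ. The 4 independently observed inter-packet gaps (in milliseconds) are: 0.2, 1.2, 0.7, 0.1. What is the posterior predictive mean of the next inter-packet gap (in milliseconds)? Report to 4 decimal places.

1.6635

With a Gamma(shape α, rate β) prior on the exponential rate λ, the posterior after n observations with total T = Σxᵢ is Gamma(α+n, β+T).
Sum of observations T = 2.2 milliseconds; n = 4.
Posterior: Gamma(7.4+4, 15.1+2.2) = Gamma(11.4, 17.3).
The predictive distribution for the next observation is Lomax; its mean is β/(α−1) = 17.3/10.4 = 1.6635.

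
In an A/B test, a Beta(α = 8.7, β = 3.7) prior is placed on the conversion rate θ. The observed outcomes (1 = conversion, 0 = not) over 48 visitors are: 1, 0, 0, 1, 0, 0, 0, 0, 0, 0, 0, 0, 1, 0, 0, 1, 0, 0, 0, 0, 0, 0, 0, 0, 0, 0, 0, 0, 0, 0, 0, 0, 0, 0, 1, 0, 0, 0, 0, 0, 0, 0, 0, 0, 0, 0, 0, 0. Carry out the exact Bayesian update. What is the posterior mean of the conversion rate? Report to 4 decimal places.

The Beta prior is conjugate to a Binomial/Bernoulli likelihood; the update adds successes to α and failures to β.
Posterior: Beta(α+k, β+n−k) = Beta(8.7+5, 3.7+43) = Beta(13.7, 46.7).
Posterior mean = α/(α+β) = 13.7/60.4 = 0.2268.

0.2268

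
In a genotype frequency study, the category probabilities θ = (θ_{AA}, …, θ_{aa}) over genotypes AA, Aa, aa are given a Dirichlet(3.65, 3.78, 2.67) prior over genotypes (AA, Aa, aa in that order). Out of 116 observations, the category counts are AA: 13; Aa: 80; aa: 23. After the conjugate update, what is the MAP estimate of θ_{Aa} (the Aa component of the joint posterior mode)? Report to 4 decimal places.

The Dirichlet prior is conjugate to the Multinomial likelihood: each posterior αⱼ = prior αⱼ + observed count nⱼ.
Posterior concentration: (16.65, 83.78, 25.67), total = 126.10.
Joint mode component: (α_{Aa}−1)/(Σα−K) = 82.78/123.10 = 0.6725.

0.6725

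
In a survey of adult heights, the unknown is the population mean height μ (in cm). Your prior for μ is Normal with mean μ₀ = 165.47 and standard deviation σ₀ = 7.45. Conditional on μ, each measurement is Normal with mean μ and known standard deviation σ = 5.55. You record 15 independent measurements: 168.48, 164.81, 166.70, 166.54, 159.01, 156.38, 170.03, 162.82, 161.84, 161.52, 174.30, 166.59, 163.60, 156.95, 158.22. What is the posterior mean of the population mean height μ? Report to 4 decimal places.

For Normal data with known variance σ², a Normal(μ₀, σ₀²) prior on μ is conjugate. Posterior precision = 1/σ₀² + n/σ²; posterior mean is the precision-weighted average of μ₀ and x̄.
Σxᵢ = 168.48 + 164.81 + 166.70 + 166.54 + 159.01 + 156.38 + 170.03 + 162.82 + 161.84 + 161.52 + 174.30 + 166.59 + 163.60 + 156.95 + 158.22 = 2457.79, so n·x̄ = 2457.79.
σ₀² = 7.45² = 55.5025, σ² = 5.55² = 30.8025; σ² + n·σ₀² = 30.8025 + 15·55.5025 = 863.34.
Posterior mean = (μ₀/σ₀² + n·x̄/σ²)/(1/σ₀² + n/σ²) = (σ²·μ₀ + σ₀²·n·x̄)/(σ² + n·σ₀²) = (30.8025·165.47 + 55.5025·2457.79)/863.34 = 141510.37915/863.34 = 163.9104.

163.9104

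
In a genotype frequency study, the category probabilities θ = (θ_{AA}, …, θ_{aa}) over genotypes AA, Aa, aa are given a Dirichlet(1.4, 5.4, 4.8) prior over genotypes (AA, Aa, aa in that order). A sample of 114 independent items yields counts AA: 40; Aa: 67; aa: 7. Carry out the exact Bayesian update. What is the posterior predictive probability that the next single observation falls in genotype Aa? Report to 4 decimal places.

The Dirichlet prior is conjugate to the Multinomial likelihood: each posterior αⱼ = prior αⱼ + observed count nⱼ.
Posterior concentration: (41.4, 72.4, 11.8), total = 125.6.
P(next = Aa | data) = α_{Aa}/Σα = 0.5764.

0.5764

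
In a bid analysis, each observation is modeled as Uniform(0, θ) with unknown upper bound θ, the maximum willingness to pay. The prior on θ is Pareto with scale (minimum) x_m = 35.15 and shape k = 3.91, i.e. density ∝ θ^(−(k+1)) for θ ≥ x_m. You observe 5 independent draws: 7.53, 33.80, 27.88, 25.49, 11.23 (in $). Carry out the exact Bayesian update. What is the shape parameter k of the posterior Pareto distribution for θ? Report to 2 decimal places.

A Pareto(scale x_m, shape k) prior on the upper bound θ of Uniform(0, θ) is conjugate: posterior is Pareto(max(x_m, max xᵢ), k + n).
Sample maximum = 33.80; prior scale x_m = 35.15 → posterior scale = max = 35.15.
Posterior shape = 3.91 + 5 = 8.91.
Posterior shape k = 8.91.

8.91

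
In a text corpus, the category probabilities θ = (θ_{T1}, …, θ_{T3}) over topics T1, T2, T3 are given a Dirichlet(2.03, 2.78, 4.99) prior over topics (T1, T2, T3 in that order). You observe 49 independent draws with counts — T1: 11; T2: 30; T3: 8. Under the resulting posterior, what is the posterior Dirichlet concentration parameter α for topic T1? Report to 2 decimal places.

The Dirichlet prior is conjugate to the Multinomial likelihood: each posterior αⱼ = prior αⱼ + observed count nⱼ.
Posterior concentration: (13.03, 32.78, 12.99), total = 58.80.
α_{T1} = 2.03 + 11 = 13.03.

13.03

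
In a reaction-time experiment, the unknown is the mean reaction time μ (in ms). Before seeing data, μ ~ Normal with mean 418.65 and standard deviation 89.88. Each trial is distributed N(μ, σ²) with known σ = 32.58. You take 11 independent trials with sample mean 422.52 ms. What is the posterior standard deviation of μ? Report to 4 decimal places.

9.7651

For Normal data with known variance σ², a Normal(μ₀, σ₀²) prior on μ is conjugate. Posterior precision = 1/σ₀² + n/σ²; posterior mean is the precision-weighted average of μ₀ and x̄.
σ₀² = 89.88² = 8078.4144, σ² = 32.58² = 1061.4564; σ² + n·σ₀² = 1061.4564 + 11·8078.4144 = 89924.0148.
Posterior precision = 1/σ₀² + n/σ² = 1/8078.4144 + 11/1061.4564 = (σ² + n·σ₀²)/(σ₀²σ²) = 89924.0148/(8078.4144·1061.4564); posterior variance σₙ² = σ₀²σ²/(σ² + n·σ₀²) = 8078.4144·1061.4564/89924.0148 = 95.357004.
Posterior SD = √σₙ² = √(8078.4144·1061.4564/89924.0148) = 9.7651.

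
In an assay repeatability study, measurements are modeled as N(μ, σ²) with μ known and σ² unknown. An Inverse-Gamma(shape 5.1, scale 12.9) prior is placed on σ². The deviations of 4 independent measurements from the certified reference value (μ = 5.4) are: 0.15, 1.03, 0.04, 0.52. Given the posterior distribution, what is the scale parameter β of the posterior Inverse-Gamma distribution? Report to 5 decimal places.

With known mean μ and an Inverse-Gamma(α, β) prior on σ², the Normal likelihood is conjugate: posterior is Inv-Gamma(α + n/2, β + Σ(xᵢ−μ)²/2).
Σ(xᵢ−μ)² = (0.15)² + (1.03)² + (0.04)² + (0.52)² = 1.3554.
Posterior: Inv-Gamma(5.1 + 4/2, 12.9 + 1.3554/2) = Inv-Gamma(7.10, 13.57770).
Posterior β = 13.57770.

13.57770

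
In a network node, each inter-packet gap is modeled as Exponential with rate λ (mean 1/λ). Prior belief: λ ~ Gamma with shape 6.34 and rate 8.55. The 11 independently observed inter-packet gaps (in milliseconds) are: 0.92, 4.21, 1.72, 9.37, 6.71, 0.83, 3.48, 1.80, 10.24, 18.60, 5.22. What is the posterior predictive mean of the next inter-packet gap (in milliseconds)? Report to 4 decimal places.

With a Gamma(shape α, rate β) prior on the exponential rate λ, the posterior after n observations with total T = Σxᵢ is Gamma(α+n, β+T).
Sum of observations T = 63.10 milliseconds; n = 11.
Posterior: Gamma(6.34+11, 8.55+63.10) = Gamma(17.34, 71.65).
The predictive distribution for the next observation is Lomax; its mean is β/(α−1) = 71.65/16.34 = 4.3849.

4.3849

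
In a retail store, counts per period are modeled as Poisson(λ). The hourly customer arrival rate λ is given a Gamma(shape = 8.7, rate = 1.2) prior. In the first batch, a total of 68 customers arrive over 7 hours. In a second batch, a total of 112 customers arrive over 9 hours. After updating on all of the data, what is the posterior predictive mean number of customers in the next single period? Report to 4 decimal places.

With a Gamma(shape α, rate β) prior, the Poisson likelihood is conjugate: the posterior is Gamma(α + ΣXᵢ, β + n).
After batch 1: Gamma(α+S, β+n) = Gamma(8.7+68, 1.2+7) = Gamma(76.7, 8.2).
After batch 2: Gamma(α+S, β+n) = Gamma(76.7+112, 8.2+9) = Gamma(188.7, 17.2).
The predictive distribution for one future period is NegBinom with mean α/β = 10.9709.

10.9709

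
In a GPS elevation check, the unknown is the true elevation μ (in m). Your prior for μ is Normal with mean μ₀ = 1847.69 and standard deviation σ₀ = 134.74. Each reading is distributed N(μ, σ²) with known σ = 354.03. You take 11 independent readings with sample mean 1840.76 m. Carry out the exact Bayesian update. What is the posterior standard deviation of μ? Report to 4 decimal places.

For Normal data with known variance σ², a Normal(μ₀, σ₀²) prior on μ is conjugate. Posterior precision = 1/σ₀² + n/σ²; posterior mean is the precision-weighted average of μ₀ and x̄.
σ₀² = 134.74² = 18154.8676, σ² = 354.03² = 125337.2409; σ² + n·σ₀² = 125337.2409 + 11·18154.8676 = 325040.7845.
Posterior precision = 1/σ₀² + n/σ² = 1/18154.8676 + 11/125337.2409 = (σ² + n·σ₀²)/(σ₀²σ²) = 325040.7845/(18154.8676·125337.2409); posterior variance σₙ² = σ₀²σ²/(σ² + n·σ₀²) = 18154.8676·125337.2409/325040.7845 = 7000.601532.
Posterior SD = √σₙ² = √(18154.8676·125337.2409/325040.7845) = 83.6696.

83.6696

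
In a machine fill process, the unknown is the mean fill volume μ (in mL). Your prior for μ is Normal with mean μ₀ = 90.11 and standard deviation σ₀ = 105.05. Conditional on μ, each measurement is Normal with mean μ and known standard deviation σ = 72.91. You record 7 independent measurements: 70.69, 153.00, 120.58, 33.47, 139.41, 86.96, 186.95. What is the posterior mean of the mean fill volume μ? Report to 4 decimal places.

111.5343

For Normal data with known variance σ², a Normal(μ₀, σ₀²) prior on μ is conjugate. Posterior precision = 1/σ₀² + n/σ²; posterior mean is the precision-weighted average of μ₀ and x̄.
Σxᵢ = 70.69 + 153.00 + 120.58 + 33.47 + 139.41 + 86.96 + 186.95 = 791.06, so n·x̄ = 791.06.
σ₀² = 105.05² = 11035.5025, σ² = 72.91² = 5315.8681; σ² + n·σ₀² = 5315.8681 + 7·11035.5025 = 82564.3856.
Posterior mean = (μ₀/σ₀² + n·x̄/σ²)/(1/σ₀² + n/σ²) = (σ²·μ₀ + σ₀²·n·x̄)/(σ² + n·σ₀²) = (5315.8681·90.11 + 11035.5025·791.06)/82564.3856 = 9208757.482141/82564.3856 = 111.5343.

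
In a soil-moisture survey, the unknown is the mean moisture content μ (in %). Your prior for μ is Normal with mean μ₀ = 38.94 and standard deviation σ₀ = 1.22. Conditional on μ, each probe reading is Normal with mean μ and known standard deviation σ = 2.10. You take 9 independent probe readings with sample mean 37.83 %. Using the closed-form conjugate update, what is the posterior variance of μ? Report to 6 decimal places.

0.368639

For Normal data with known variance σ², a Normal(μ₀, σ₀²) prior on μ is conjugate. Posterior precision = 1/σ₀² + n/σ²; posterior mean is the precision-weighted average of μ₀ and x̄.
σ₀² = 1.22² = 1.4884, σ² = 2.10² = 4.41; σ² + n·σ₀² = 4.41 + 9·1.4884 = 17.8056.
Posterior precision = 1/σ₀² + n/σ² = 1/1.4884 + 9/4.41 = (σ² + n·σ₀²)/(σ₀²σ²) = 17.8056/(1.4884·4.41); posterior variance σₙ² = σ₀²σ²/(σ² + n·σ₀²) = 1.4884·4.41/17.8056 = 0.368639.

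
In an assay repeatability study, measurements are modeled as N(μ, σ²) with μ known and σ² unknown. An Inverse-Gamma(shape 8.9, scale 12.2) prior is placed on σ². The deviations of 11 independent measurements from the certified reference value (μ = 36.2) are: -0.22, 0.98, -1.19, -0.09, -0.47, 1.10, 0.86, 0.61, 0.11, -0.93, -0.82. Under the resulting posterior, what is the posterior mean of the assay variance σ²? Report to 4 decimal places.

1.1539

With known mean μ and an Inverse-Gamma(α, β) prior on σ², the Normal likelihood is conjugate: posterior is Inv-Gamma(α + n/2, β + Σ(xᵢ−μ)²/2).
Σ(xᵢ−μ)² = (-0.22)² + (0.98)² + (-1.19)² + (-0.09)² + (-0.47)² + (1.10)² + (0.86)² + (0.61)² + (0.11)² + (-0.93)² + (-0.82)² = 6.5250.
Posterior: Inv-Gamma(8.9 + 11/2, 12.2 + 6.5250/2) = Inv-Gamma(14.40, 15.46250).
E[σ²|data] = β/(α−1) = 15.46250/13.40 = 1.1539.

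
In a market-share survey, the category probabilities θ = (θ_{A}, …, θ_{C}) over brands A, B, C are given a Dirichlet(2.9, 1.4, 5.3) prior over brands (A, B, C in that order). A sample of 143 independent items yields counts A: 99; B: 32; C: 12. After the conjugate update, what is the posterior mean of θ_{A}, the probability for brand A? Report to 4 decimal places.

The Dirichlet prior is conjugate to the Multinomial likelihood: each posterior αⱼ = prior αⱼ + observed count nⱼ.
Posterior concentration: (101.9, 33.4, 17.3), total = 152.6.
E[θ_{A}|data] = α_{A}/Σα = 101.9/152.6 = 0.6678.

0.6678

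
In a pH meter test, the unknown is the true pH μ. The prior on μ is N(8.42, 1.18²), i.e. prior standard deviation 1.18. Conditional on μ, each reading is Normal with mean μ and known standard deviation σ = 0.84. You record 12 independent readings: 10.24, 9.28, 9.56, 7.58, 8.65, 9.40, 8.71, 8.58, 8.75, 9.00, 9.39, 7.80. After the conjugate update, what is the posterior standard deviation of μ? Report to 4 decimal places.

0.2375

For Normal data with known variance σ², a Normal(μ₀, σ₀²) prior on μ is conjugate. Posterior precision = 1/σ₀² + n/σ²; posterior mean is the precision-weighted average of μ₀ and x̄.
σ₀² = 1.18² = 1.3924, σ² = 0.84² = 0.7056; σ² + n·σ₀² = 0.7056 + 12·1.3924 = 17.4144.
Posterior precision = 1/σ₀² + n/σ² = 1/1.3924 + 12/0.7056 = (σ² + n·σ₀²)/(σ₀²σ²) = 17.4144/(1.3924·0.7056); posterior variance σₙ² = σ₀²σ²/(σ² + n·σ₀²) = 1.3924·0.7056/17.4144 = 0.056418.
Posterior SD = √σₙ² = √(1.3924·0.7056/17.4144) = 0.2375.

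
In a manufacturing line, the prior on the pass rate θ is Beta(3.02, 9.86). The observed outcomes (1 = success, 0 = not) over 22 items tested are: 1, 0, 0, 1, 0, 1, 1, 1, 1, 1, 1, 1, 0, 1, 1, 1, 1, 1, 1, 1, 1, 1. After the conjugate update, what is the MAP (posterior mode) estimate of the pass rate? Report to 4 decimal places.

0.6089

The Beta prior is conjugate to a Binomial/Bernoulli likelihood; the update adds successes to α and failures to β.
Posterior: Beta(α+k, β+n−k) = Beta(3.02+18, 9.86+4) = Beta(21.02, 13.86).
Mode of Beta(a,b) for a,b>1 is (a−1)/(a+b−2) = 20.02/32.88 = 0.6089.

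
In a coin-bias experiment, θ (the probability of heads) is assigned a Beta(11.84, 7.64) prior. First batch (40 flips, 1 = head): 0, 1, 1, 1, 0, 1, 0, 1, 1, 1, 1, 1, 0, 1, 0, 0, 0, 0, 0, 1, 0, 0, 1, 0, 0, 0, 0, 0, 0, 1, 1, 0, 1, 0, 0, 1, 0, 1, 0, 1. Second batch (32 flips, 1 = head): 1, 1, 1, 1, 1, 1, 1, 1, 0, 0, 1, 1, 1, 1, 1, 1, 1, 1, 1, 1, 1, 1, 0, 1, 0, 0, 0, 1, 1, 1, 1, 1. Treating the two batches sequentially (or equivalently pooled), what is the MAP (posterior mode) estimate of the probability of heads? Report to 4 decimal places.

0.6129

The Beta prior is conjugate to a Binomial/Bernoulli likelihood; the update adds successes to α and failures to β.
After batch 1: Beta(11.84+18, 7.64+22) = Beta(29.84, 29.64).
After batch 2: Beta(29.84+26, 29.64+6) = Beta(55.84, 35.64).
Mode of Beta(a,b) for a,b>1 is (a−1)/(a+b−2) = 54.84/89.48 = 0.6129.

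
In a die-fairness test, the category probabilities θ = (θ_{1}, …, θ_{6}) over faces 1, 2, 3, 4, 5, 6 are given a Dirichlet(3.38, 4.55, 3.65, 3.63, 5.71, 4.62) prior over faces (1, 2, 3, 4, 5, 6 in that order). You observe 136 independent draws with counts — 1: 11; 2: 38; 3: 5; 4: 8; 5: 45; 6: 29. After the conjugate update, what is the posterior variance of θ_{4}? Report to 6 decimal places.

0.000411

The Dirichlet prior is conjugate to the Multinomial likelihood: each posterior αⱼ = prior αⱼ + observed count nⱼ.
Posterior concentration: (14.38, 42.55, 8.65, 11.63, 50.71, 33.62), total = 161.54.
Var[θ_j] = α_j(Σα−α_j)/((Σα)²(Σα+1)) = 11.63·149.91/(161.54²·162.54) = 0.000411.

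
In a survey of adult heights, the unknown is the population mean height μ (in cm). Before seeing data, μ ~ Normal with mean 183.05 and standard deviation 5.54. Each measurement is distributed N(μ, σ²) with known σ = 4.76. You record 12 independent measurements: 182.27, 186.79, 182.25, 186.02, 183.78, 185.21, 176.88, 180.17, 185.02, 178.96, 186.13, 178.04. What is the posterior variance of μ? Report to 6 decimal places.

1.778708

For Normal data with known variance σ², a Normal(μ₀, σ₀²) prior on μ is conjugate. Posterior precision = 1/σ₀² + n/σ²; posterior mean is the precision-weighted average of μ₀ and x̄.
σ₀² = 5.54² = 30.6916, σ² = 4.76² = 22.6576; σ² + n·σ₀² = 22.6576 + 12·30.6916 = 390.9568.
Posterior precision = 1/σ₀² + n/σ² = 1/30.6916 + 12/22.6576 = (σ² + n·σ₀²)/(σ₀²σ²) = 390.9568/(30.6916·22.6576); posterior variance σₙ² = σ₀²σ²/(σ² + n·σ₀²) = 30.6916·22.6576/390.9568 = 1.778708.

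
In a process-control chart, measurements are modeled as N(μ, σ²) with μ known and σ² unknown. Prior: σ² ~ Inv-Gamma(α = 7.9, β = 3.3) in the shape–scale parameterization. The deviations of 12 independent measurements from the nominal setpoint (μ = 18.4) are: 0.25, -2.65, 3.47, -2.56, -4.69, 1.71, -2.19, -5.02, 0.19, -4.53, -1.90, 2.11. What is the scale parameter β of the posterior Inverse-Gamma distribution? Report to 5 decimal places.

With known mean μ and an Inverse-Gamma(α, β) prior on σ², the Normal likelihood is conjugate: posterior is Inv-Gamma(α + n/2, β + Σ(xᵢ−μ)²/2).
Σ(xᵢ−μ)² = (0.25)² + (-2.65)² + (3.47)² + (-2.56)² + (-4.69)² + (1.71)² + (-2.19)² + (-5.02)² + (0.19)² + (-4.53)² + (-1.90)² + (2.11)² = 109.2153.
Posterior: Inv-Gamma(7.9 + 12/2, 3.3 + 109.2153/2) = Inv-Gamma(13.90, 57.90765).
Posterior β = 57.90765.

57.90765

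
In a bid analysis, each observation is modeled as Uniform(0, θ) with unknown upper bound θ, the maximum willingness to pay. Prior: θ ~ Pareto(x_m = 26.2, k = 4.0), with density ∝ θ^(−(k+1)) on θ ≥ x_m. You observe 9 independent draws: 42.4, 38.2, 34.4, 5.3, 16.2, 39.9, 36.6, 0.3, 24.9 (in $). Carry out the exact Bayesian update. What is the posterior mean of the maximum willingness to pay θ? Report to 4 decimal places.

A Pareto(scale x_m, shape k) prior on the upper bound θ of Uniform(0, θ) is conjugate: posterior is Pareto(max(x_m, max xᵢ), k + n).
Sample maximum = 42.4; prior scale x_m = 26.2 → posterior scale = max = 42.4.
Posterior shape = 4.0 + 9 = 13.0.
E[θ|data] = k·x_m/(k−1) = 13.0·42.4/12.0 = 45.9333.

45.9333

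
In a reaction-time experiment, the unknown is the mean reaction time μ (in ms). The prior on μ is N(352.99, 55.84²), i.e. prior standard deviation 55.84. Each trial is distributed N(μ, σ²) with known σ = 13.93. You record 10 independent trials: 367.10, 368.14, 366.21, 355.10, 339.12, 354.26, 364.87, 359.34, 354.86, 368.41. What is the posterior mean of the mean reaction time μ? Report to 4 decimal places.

359.6992

For Normal data with known variance σ², a Normal(μ₀, σ₀²) prior on μ is conjugate. Posterior precision = 1/σ₀² + n/σ²; posterior mean is the precision-weighted average of μ₀ and x̄.
Σxᵢ = 367.10 + 368.14 + 366.21 + 355.10 + 339.12 + 354.26 + 364.87 + 359.34 + 354.86 + 368.41 = 3597.41, so n·x̄ = 3597.41.
σ₀² = 55.84² = 3118.1056, σ² = 13.93² = 194.0449; σ² + n·σ₀² = 194.0449 + 10·3118.1056 = 31375.1009.
Posterior mean = (μ₀/σ₀² + n·x̄/σ²)/(1/σ₀² + n/σ²) = (σ²·μ₀ + σ₀²·n·x̄)/(σ² + n·σ₀²) = (194.0449·352.99 + 3118.1056·3597.41)/31375.1009 = 11285600.175747/31375.1009 = 359.6992.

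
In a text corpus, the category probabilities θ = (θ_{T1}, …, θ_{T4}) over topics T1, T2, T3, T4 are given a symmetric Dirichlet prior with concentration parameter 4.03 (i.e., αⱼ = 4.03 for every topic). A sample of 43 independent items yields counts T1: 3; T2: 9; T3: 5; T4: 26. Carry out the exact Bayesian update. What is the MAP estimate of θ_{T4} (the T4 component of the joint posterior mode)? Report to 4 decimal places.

0.5267

The Dirichlet prior is conjugate to the Multinomial likelihood: each posterior αⱼ = prior αⱼ + observed count nⱼ.
Posterior concentration: (7.03, 13.03, 9.03, 30.03), total = 59.12.
Joint mode component: (α_{T4}−1)/(Σα−K) = 29.03/55.12 = 0.5267.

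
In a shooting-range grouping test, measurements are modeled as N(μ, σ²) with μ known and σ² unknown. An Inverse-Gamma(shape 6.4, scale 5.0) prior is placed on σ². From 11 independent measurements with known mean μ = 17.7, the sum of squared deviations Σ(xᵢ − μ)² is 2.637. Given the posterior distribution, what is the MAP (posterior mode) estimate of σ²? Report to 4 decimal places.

0.4898

With known mean μ and an Inverse-Gamma(α, β) prior on σ², the Normal likelihood is conjugate: posterior is Inv-Gamma(α + n/2, β + Σ(xᵢ−μ)²/2).
Posterior: Inv-Gamma(6.4 + 11/2, 5.0 + 2.637/2) = Inv-Gamma(11.90, 6.3185).
Mode = β/(α+1) = 6.3185/12.90 = 0.4898.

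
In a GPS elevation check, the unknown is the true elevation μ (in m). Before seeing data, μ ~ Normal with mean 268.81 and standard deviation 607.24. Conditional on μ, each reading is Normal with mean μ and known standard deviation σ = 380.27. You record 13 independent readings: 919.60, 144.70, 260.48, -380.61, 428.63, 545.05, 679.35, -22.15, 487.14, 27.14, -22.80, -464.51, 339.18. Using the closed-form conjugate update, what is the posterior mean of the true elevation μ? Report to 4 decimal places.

For Normal data with known variance σ², a Normal(μ₀, σ₀²) prior on μ is conjugate. Posterior precision = 1/σ₀² + n/σ²; posterior mean is the precision-weighted average of μ₀ and x̄.
Σxᵢ = 919.60 + 144.70 + 260.48 + (-380.61) + 428.63 + 545.05 + 679.35 + (-22.15) + 487.14 + 27.14 + (-22.80) + (-464.51) + 339.18 = 2941.2, so n·x̄ = 2941.2.
σ₀² = 607.24² = 368740.4176, σ² = 380.27² = 144605.2729; σ² + n·σ₀² = 144605.2729 + 13·368740.4176 = 4938230.7017.
Posterior mean = (μ₀/σ₀² + n·x̄/σ²)/(1/σ₀² + n/σ²) = (σ²·μ₀ + σ₀²·n·x̄)/(σ² + n·σ₀²) = (144605.2729·268.81 + 368740.4176·2941.2)/4938230.7017 = 1123410659.653369/4938230.7017 = 227.4925.

227.4925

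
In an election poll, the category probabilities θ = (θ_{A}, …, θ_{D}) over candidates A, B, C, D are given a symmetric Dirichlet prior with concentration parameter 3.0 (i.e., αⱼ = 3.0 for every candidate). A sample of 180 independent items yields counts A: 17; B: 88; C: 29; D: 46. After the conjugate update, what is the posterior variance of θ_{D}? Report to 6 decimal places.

The Dirichlet prior is conjugate to the Multinomial likelihood: each posterior αⱼ = prior αⱼ + observed count nⱼ.
Posterior concentration: (20.0, 91.0, 32.0, 49.0), total = 192.0.
Var[θ_j] = α_j(Σα−α_j)/((Σα)²(Σα+1)) = 49.0·143.0/(192.0²·193.0) = 0.000985.

0.000985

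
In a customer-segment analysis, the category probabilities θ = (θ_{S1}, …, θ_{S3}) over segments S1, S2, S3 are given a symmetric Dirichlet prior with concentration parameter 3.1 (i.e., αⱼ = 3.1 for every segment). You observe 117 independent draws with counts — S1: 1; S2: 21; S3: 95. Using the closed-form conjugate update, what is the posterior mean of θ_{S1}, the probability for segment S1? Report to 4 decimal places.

0.0325

The Dirichlet prior is conjugate to the Multinomial likelihood: each posterior αⱼ = prior αⱼ + observed count nⱼ.
Posterior concentration: (4.1, 24.1, 98.1), total = 126.3.
E[θ_{S1}|data] = α_{S1}/Σα = 4.1/126.3 = 0.0325.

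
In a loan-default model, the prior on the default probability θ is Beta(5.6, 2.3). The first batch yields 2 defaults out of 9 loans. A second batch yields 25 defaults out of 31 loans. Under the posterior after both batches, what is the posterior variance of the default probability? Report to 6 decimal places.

0.004446

The Beta prior is conjugate to a Binomial/Bernoulli likelihood; the update adds successes to α and failures to β.
After batch 1: Beta(5.6+2, 2.3+7) = Beta(7.6, 9.3).
After batch 2: Beta(7.6+25, 9.3+6) = Beta(32.6, 15.3).
Var = αβ/((α+β)²(α+β+1)) = 32.6·15.3/(47.9²·48.9) = 0.004446.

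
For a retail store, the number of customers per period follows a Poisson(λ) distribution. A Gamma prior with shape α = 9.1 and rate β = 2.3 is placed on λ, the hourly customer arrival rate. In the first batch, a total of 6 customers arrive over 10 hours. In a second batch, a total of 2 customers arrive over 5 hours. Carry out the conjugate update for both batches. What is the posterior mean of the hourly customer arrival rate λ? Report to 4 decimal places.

0.9884

With a Gamma(shape α, rate β) prior, the Poisson likelihood is conjugate: the posterior is Gamma(α + ΣXᵢ, β + n).
After batch 1: Gamma(α+S, β+n) = Gamma(9.1+6, 2.3+10) = Gamma(15.1, 12.3).
After batch 2: Gamma(α+S, β+n) = Gamma(15.1+2, 12.3+5) = Gamma(17.1, 17.3).
Posterior mean = α/β = 17.1/17.3 = 0.9884.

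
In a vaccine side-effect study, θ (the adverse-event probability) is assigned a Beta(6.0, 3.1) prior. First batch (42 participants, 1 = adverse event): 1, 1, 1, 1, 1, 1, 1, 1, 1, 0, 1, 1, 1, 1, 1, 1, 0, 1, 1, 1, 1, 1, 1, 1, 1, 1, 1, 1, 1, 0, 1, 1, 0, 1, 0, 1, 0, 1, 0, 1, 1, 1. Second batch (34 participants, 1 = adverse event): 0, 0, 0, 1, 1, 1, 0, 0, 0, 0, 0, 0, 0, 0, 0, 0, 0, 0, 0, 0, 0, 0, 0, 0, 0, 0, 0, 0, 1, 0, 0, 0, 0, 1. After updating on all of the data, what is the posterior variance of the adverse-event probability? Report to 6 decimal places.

The Beta prior is conjugate to a Binomial/Bernoulli likelihood; the update adds successes to α and failures to β.
After batch 1: Beta(6.0+35, 3.1+7) = Beta(41.0, 10.1).
After batch 2: Beta(41.0+5, 10.1+29) = Beta(46.0, 39.1).
Var = αβ/((α+β)²(α+β+1)) = 46.0·39.1/(85.1²·86.1) = 0.002885.

0.002885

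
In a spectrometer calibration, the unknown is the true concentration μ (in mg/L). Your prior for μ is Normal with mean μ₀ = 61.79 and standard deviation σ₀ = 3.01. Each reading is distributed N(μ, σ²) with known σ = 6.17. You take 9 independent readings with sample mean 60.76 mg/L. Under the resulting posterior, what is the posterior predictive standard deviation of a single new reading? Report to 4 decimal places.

For Normal data with known variance σ², a Normal(μ₀, σ₀²) prior on μ is conjugate. Posterior precision = 1/σ₀² + n/σ²; posterior mean is the precision-weighted average of μ₀ and x̄.
σ₀² = 3.01² = 9.0601, σ² = 6.17² = 38.0689; σ² + n·σ₀² = 38.0689 + 9·9.0601 = 119.6098.
Posterior precision = 1/σ₀² + n/σ² = 1/9.0601 + 9/38.0689 = (σ² + n·σ₀²)/(σ₀²σ²) = 119.6098/(9.0601·38.0689); posterior variance σₙ² = σ₀²σ²/(σ² + n·σ₀²) = 9.0601·38.0689/119.6098 = 2.883610.
Predictive variance for one new observation = σₙ² + σ² = 9.0601·38.0689/119.6098 + 38.0689 = σ²·(σ₀² + 119.6098)/119.6098 = 38.0689·128.6699/119.6098 = 40.952510; SD = √(38.0689·128.6699/119.6098) = 6.3994.

6.3994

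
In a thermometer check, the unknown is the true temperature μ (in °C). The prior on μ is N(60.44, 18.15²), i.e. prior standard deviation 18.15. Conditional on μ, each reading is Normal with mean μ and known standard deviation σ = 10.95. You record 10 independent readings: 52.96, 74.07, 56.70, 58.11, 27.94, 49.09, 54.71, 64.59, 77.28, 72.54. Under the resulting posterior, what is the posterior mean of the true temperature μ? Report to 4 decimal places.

58.8566

For Normal data with known variance σ², a Normal(μ₀, σ₀²) prior on μ is conjugate. Posterior precision = 1/σ₀² + n/σ²; posterior mean is the precision-weighted average of μ₀ and x̄.
Σxᵢ = 52.96 + 74.07 + 56.70 + 58.11 + 27.94 + 49.09 + 54.71 + 64.59 + 77.28 + 72.54 = 587.99, so n·x̄ = 587.99.
σ₀² = 18.15² = 329.4225, σ² = 10.95² = 119.9025; σ² + n·σ₀² = 119.9025 + 10·329.4225 = 3414.1275.
Posterior mean = (μ₀/σ₀² + n·x̄/σ²)/(1/σ₀² + n/σ²) = (σ²·μ₀ + σ₀²·n·x̄)/(σ² + n·σ₀²) = (119.9025·60.44 + 329.4225·587.99)/3414.1275 = 200944.042875/3414.1275 = 58.8566.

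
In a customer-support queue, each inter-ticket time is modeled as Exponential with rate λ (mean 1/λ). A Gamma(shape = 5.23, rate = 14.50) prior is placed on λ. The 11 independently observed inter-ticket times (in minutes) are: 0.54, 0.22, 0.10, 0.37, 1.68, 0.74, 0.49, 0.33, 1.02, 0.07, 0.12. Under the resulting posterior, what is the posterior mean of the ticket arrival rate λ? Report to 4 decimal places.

With a Gamma(shape α, rate β) prior on the exponential rate λ, the posterior after n observations with total T = Σxᵢ is Gamma(α+n, β+T).
Sum of observations T = 5.68 minutes; n = 11.
Posterior: Gamma(5.23+11, 14.50+5.68) = Gamma(16.23, 20.18).
Posterior mean of λ = α/β = 16.23/20.18 = 0.8043.

0.8043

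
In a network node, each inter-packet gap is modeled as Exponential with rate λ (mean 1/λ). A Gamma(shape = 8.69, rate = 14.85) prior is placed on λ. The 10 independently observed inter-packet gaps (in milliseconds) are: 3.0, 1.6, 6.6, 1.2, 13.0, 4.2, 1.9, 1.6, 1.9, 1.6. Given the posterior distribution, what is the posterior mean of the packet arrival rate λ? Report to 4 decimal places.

With a Gamma(shape α, rate β) prior on the exponential rate λ, the posterior after n observations with total T = Σxᵢ is Gamma(α+n, β+T).
Sum of observations T = 36.6 milliseconds; n = 10.
Posterior: Gamma(8.69+10, 14.85+36.6) = Gamma(18.69, 51.45).
Posterior mean of λ = α/β = 18.69/51.45 = 0.3633.

0.3633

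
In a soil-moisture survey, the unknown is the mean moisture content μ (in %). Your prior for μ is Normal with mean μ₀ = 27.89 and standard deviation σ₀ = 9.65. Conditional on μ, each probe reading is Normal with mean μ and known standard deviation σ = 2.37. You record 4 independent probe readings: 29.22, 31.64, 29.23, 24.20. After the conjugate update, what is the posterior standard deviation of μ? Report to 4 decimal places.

1.1762

For Normal data with known variance σ², a Normal(μ₀, σ₀²) prior on μ is conjugate. Posterior precision = 1/σ₀² + n/σ²; posterior mean is the precision-weighted average of μ₀ and x̄.
σ₀² = 9.65² = 93.1225, σ² = 2.37² = 5.6169; σ² + n·σ₀² = 5.6169 + 4·93.1225 = 378.1069.
Posterior precision = 1/σ₀² + n/σ² = 1/93.1225 + 4/5.6169 = (σ² + n·σ₀²)/(σ₀²σ²) = 378.1069/(93.1225·5.6169); posterior variance σₙ² = σ₀²σ²/(σ² + n·σ₀²) = 93.1225·5.6169/378.1069 = 1.383365.
Posterior SD = √σₙ² = √(93.1225·5.6169/378.1069) = 1.1762.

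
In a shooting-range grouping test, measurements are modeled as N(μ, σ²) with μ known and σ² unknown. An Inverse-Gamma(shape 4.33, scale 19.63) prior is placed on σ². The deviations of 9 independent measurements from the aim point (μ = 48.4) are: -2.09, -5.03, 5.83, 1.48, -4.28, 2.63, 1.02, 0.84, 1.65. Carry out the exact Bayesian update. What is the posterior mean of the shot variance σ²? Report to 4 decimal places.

8.6087

With known mean μ and an Inverse-Gamma(α, β) prior on σ², the Normal likelihood is conjugate: posterior is Inv-Gamma(α + n/2, β + Σ(xᵢ−μ)²/2).
Σ(xᵢ−μ)² = (-2.09)² + (-5.03)² + (5.83)² + (1.48)² + (-4.28)² + (2.63)² + (1.02)² + (0.84)² + (1.65)² = 95.5521.
Posterior: Inv-Gamma(4.33 + 9/2, 19.63 + 95.5521/2) = Inv-Gamma(8.83, 67.40605).
E[σ²|data] = β/(α−1) = 67.40605/7.83 = 8.6087.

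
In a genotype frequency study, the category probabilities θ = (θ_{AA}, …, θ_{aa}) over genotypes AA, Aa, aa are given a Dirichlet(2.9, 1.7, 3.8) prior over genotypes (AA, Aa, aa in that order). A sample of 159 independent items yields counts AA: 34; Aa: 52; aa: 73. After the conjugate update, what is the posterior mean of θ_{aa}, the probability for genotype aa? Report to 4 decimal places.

The Dirichlet prior is conjugate to the Multinomial likelihood: each posterior αⱼ = prior αⱼ + observed count nⱼ.
Posterior concentration: (36.9, 53.7, 76.8), total = 167.4.
E[θ_{aa}|data] = α_{aa}/Σα = 76.8/167.4 = 0.4588.

0.4588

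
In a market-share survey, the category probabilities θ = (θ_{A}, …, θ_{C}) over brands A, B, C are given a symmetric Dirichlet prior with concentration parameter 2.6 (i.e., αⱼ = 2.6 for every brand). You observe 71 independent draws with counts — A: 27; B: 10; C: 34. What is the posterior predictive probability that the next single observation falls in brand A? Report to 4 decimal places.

0.3756

The Dirichlet prior is conjugate to the Multinomial likelihood: each posterior αⱼ = prior αⱼ + observed count nⱼ.
Posterior concentration: (29.6, 12.6, 36.6), total = 78.8.
P(next = A | data) = α_{A}/Σα = 0.3756.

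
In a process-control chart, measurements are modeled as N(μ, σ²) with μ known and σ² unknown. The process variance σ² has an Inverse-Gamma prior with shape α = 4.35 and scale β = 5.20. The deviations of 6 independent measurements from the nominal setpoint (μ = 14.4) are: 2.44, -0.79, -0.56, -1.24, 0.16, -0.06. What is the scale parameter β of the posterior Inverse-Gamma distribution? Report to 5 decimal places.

9.42905

With known mean μ and an Inverse-Gamma(α, β) prior on σ², the Normal likelihood is conjugate: posterior is Inv-Gamma(α + n/2, β + Σ(xᵢ−μ)²/2).
Σ(xᵢ−μ)² = (2.44)² + (-0.79)² + (-0.56)² + (-1.24)² + (0.16)² + (-0.06)² = 8.4581.
Posterior: Inv-Gamma(4.35 + 6/2, 5.20 + 8.4581/2) = Inv-Gamma(7.35, 9.42905).
Posterior β = 9.42905.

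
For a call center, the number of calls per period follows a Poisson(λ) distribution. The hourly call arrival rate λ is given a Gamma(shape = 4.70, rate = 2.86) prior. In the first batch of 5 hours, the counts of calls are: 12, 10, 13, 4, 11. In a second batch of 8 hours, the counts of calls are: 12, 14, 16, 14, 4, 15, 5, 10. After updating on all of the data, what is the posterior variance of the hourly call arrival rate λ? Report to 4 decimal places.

0.5753

With a Gamma(shape α, rate β) prior, the Poisson likelihood is conjugate: the posterior is Gamma(α + ΣXᵢ, β + n).
Batch 1: sum of counts S = 50 over n = 5 hours.
After batch 1: Gamma(α+S, β+n) = Gamma(4.70+50, 2.86+5) = Gamma(54.70, 7.86).
Batch 2: sum of counts S = 90 over n = 8 hours.
After batch 2: Gamma(α+S, β+n) = Gamma(54.70+90, 7.86+8) = Gamma(144.70, 15.86).
Var = α/β² = 144.70/15.86² = 0.5753.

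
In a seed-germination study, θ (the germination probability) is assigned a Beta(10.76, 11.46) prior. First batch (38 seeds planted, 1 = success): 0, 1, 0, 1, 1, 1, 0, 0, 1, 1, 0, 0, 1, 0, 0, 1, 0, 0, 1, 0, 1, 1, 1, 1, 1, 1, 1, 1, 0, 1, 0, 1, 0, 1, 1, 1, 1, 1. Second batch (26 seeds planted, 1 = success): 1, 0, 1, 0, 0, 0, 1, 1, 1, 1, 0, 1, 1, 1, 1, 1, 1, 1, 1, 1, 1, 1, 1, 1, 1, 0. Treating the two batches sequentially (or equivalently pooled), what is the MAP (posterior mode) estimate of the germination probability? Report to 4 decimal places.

The Beta prior is conjugate to a Binomial/Bernoulli likelihood; the update adds successes to α and failures to β.
After batch 1: Beta(10.76+24, 11.46+14) = Beta(34.76, 25.46).
After batch 2: Beta(34.76+20, 25.46+6) = Beta(54.76, 31.46).
Mode of Beta(a,b) for a,b>1 is (a−1)/(a+b−2) = 53.76/84.22 = 0.6383.

0.6383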